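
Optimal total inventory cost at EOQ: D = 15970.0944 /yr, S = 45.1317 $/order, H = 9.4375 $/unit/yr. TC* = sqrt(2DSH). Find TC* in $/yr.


2*D*S*H = 13604297.9905
TC* = sqrt(13604297.9905) = 3688.4005

3688.4005 $/yr


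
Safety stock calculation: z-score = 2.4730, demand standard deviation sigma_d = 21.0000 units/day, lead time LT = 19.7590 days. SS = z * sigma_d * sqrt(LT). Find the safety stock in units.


sqrt(LT) = sqrt(19.7590) = 4.4451
SS = 2.4730 * 21.0000 * 4.4451 = 230.8479

230.8479 units


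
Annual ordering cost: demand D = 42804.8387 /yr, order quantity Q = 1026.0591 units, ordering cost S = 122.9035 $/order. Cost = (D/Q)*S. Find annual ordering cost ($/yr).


Number of orders = D/Q = 41.7177
Cost = 41.7177 * 122.9035 = 5127.2529

5127.2529 $/yr


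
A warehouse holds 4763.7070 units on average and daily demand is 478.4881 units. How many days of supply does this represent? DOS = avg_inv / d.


DOS = 4763.7070 / 478.4881 = 9.9557

9.9557 days


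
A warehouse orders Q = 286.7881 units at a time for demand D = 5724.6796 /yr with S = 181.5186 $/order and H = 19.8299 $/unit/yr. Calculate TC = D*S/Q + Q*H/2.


Ordering cost = D*S/Q = 3623.3575
Holding cost = Q*H/2 = 2843.4897
TC = 3623.3575 + 2843.4897 = 6466.8472

6466.8472 $/yr


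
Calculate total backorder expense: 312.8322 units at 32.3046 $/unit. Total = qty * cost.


Total = 312.8322 * 32.3046 = 10105.9191

10105.9191 $


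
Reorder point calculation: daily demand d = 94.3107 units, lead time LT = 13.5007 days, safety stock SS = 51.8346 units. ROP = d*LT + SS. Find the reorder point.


d*LT = 94.3107 * 13.5007 = 1273.2605
ROP = 1273.2605 + 51.8346 = 1325.0951

1325.0951 units


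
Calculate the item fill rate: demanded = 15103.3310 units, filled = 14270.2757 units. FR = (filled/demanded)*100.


FR = 14270.2757 / 15103.3310 * 100 = 94.4843

94.4843%


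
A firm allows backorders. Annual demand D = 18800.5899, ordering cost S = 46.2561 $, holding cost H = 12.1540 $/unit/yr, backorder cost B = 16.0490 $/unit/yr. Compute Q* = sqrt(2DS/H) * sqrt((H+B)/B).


sqrt(2DS/H) = 378.2907
sqrt((H+B)/B) = 1.3256
Q* = 378.2907 * 1.3256 = 501.4750

501.4750 units


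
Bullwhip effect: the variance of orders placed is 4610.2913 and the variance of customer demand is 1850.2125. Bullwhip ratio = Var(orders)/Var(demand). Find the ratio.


BW = 4610.2913 / 1850.2125 = 2.4918

2.4918


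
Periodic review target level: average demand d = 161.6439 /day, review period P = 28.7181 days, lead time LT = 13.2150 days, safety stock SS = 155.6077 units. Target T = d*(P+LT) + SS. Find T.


P + LT = 41.9331
d*(P+LT) = 161.6439 * 41.9331 = 6778.2298
T = 6778.2298 + 155.6077 = 6933.8375

6933.8375 units


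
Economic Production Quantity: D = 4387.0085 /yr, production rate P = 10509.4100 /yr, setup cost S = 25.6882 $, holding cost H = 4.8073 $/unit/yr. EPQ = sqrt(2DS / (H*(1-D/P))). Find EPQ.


1 - D/P = 1 - 0.4174 = 0.5826
H*(1-D/P) = 2.8006
2DS = 225388.7035
EPQ = sqrt(80479.9038) = 283.6898

283.6898 units


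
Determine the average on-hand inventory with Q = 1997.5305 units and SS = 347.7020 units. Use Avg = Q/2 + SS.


Q/2 = 998.7653
Avg = 998.7653 + 347.7020 = 1346.4673

1346.4673 units


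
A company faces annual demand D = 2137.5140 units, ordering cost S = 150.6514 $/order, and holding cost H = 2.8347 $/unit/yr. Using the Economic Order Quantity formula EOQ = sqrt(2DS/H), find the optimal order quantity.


2*D*S = 2 * 2137.5140 * 150.6514 = 644038.9532
2*D*S/H = 227198.2761
EOQ = sqrt(227198.2761) = 476.6532

476.6532 units


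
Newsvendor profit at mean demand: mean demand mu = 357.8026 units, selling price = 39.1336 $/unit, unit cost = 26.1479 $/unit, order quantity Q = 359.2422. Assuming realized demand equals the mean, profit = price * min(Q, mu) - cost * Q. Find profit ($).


Sales at mu = min(359.2422, 357.8026) = 357.8026
Revenue = 39.1336 * 357.8026 = 14002.1038
Total cost = 26.1479 * 359.2422 = 9393.4291
Profit = 14002.1038 - 9393.4291 = 4608.6747

4608.6747 $


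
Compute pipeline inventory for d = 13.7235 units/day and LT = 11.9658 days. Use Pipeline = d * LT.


Pipeline = 13.7235 * 11.9658 = 164.2127

164.2127 units


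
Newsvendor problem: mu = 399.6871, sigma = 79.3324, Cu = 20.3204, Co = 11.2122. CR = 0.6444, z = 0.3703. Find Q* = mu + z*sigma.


CR = Cu/(Cu+Co) = 20.3204/(20.3204+11.2122) = 0.6444
z = 0.3703
Q* = 399.6871 + 0.3703 * 79.3324 = 429.0639

429.0639 units


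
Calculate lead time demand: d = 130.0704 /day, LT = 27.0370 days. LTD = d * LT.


LTD = 130.0704 * 27.0370 = 3516.7134

3516.7134 units


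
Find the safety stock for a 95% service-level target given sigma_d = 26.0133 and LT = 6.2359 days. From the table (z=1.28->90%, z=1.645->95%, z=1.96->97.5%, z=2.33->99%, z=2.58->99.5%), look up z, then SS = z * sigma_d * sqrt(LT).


From the table, SL = 95% corresponds to z = 1.645
sqrt(LT) = sqrt(6.2359) = 2.4972
SS = 1.645 * 26.0133 * 2.4972 = 106.8590

106.8590 units


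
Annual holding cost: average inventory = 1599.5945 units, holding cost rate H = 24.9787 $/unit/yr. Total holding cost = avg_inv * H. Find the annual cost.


Cost = 1599.5945 * 24.9787 = 39955.7911

39955.7911 $/yr


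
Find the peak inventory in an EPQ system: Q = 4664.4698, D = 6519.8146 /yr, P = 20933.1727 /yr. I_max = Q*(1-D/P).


D/P = 0.3115
1 - D/P = 0.6885
I_max = 4664.4698 * 0.6885 = 3211.6810

3211.6810 units


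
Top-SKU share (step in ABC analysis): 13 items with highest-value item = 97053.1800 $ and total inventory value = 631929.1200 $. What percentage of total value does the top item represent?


Top item = 97053.1800
Total = 631929.1200
Percentage = 97053.1800 / 631929.1200 * 100 = 15.3582

15.3582%


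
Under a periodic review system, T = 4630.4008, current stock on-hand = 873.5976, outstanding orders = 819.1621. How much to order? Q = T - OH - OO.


Inventory position = OH + OO = 873.5976 + 819.1621 = 1692.7597
Q = 4630.4008 - 1692.7597 = 2937.6411

2937.6411 units


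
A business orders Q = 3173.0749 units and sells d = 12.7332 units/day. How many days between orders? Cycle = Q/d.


Cycle = 3173.0749 / 12.7332 = 249.1970

249.1970 days


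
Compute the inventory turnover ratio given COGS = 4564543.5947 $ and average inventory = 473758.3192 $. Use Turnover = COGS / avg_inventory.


Turnover = 4564543.5947 / 473758.3192 = 9.6348

9.6348


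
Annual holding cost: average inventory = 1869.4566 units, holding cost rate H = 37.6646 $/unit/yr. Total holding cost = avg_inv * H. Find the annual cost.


Cost = 1869.4566 * 37.6646 = 70412.3351

70412.3351 $/yr


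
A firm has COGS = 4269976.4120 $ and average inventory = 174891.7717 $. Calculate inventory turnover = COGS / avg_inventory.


Turnover = 4269976.4120 / 174891.7717 = 24.4150

24.4150


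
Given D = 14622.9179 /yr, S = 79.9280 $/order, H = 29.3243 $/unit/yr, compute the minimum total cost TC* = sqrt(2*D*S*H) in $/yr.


2*D*S*H = 68547344.8363
TC* = sqrt(68547344.8363) = 8279.3324

8279.3324 $/yr


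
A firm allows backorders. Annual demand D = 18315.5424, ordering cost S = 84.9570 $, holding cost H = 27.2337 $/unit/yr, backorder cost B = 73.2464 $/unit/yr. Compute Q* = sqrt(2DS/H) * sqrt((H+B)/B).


sqrt(2DS/H) = 338.0424
sqrt((H+B)/B) = 1.1712
Q* = 338.0424 * 1.1712 = 395.9297

395.9297 units


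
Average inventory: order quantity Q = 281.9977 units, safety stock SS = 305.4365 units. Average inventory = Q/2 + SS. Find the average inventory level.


Q/2 = 140.9989
Avg = 140.9989 + 305.4365 = 446.4354

446.4354 units


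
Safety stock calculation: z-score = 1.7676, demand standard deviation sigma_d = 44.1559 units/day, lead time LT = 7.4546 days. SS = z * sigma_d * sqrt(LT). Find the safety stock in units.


sqrt(LT) = sqrt(7.4546) = 2.7303
SS = 1.7676 * 44.1559 * 2.7303 = 213.1007

213.1007 units


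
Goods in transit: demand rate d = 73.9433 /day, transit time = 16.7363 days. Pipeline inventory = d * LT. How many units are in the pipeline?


Pipeline = 73.9433 * 16.7363 = 1237.5373

1237.5373 units


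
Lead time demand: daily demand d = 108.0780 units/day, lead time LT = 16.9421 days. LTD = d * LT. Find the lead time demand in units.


LTD = 108.0780 * 16.9421 = 1831.0683

1831.0683 units


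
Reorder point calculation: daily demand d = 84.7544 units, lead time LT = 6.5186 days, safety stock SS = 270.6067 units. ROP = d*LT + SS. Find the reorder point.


d*LT = 84.7544 * 6.5186 = 552.4800
ROP = 552.4800 + 270.6067 = 823.0867

823.0867 units


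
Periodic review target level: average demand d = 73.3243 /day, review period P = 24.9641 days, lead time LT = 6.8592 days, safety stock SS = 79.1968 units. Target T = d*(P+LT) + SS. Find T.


P + LT = 31.8233
d*(P+LT) = 73.3243 * 31.8233 = 2333.4212
T = 2333.4212 + 79.1968 = 2412.6180

2412.6180 units


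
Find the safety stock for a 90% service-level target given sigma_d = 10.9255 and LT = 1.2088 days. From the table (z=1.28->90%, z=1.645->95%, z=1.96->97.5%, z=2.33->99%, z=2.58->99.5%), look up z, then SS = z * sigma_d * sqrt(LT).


From the table, SL = 90% corresponds to z = 1.28
sqrt(LT) = sqrt(1.2088) = 1.0995
SS = 1.28 * 10.9255 * 1.0995 = 15.3755

15.3755 units


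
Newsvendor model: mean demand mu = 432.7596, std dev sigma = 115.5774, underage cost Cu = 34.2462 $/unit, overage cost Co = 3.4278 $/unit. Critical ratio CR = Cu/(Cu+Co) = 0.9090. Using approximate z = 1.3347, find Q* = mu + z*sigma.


CR = Cu/(Cu+Co) = 34.2462/(34.2462+3.4278) = 0.9090
z = 1.3347
Q* = 432.7596 + 1.3347 * 115.5774 = 587.0208

587.0208 units


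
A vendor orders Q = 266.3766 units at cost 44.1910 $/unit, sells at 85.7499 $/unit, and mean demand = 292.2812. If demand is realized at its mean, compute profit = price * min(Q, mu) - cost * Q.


Sales at mu = min(266.3766, 292.2812) = 266.3766
Revenue = 85.7499 * 266.3766 = 22841.7668
Total cost = 44.1910 * 266.3766 = 11771.4483
Profit = 22841.7668 - 11771.4483 = 11070.3185

11070.3185 $


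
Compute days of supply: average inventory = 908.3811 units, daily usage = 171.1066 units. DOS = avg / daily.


DOS = 908.3811 / 171.1066 = 5.3089

5.3089 days


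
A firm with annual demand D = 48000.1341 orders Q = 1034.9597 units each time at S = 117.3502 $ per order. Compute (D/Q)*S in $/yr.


Number of orders = D/Q = 46.3787
Cost = 46.3787 * 117.3502 = 5442.5552

5442.5552 $/yr


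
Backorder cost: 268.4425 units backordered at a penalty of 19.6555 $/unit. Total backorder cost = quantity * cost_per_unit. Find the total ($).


Total = 268.4425 * 19.6555 = 5276.3716

5276.3716 $


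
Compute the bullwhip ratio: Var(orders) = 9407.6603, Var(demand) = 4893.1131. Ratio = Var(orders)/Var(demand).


BW = 9407.6603 / 4893.1131 = 1.9226

1.9226


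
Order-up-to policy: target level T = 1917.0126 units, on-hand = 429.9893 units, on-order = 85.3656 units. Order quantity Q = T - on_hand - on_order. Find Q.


Inventory position = OH + OO = 429.9893 + 85.3656 = 515.3549
Q = 1917.0126 - 515.3549 = 1401.6577

1401.6577 units


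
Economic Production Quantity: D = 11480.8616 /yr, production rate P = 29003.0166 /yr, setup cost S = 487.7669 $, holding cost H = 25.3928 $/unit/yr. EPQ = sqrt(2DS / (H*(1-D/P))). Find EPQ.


1 - D/P = 1 - 0.3959 = 0.6041
H*(1-D/P) = 15.3410
2DS = 11199968.5439
EPQ = sqrt(730065.5645) = 854.4387

854.4387 units


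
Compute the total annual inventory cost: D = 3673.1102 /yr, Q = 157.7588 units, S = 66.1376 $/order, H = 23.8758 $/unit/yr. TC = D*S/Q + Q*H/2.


Ordering cost = D*S/Q = 1539.8868
Holding cost = Q*H/2 = 1883.3088
TC = 1539.8868 + 1883.3088 = 3423.1956

3423.1956 $/yr


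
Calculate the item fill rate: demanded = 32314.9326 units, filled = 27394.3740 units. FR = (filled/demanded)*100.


FR = 27394.3740 / 32314.9326 * 100 = 84.7731

84.7731%


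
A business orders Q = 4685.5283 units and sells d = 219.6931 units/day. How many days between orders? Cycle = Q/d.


Cycle = 4685.5283 / 219.6931 = 21.3276

21.3276 days


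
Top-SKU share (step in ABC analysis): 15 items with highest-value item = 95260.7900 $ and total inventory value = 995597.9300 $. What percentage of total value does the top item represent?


Top item = 95260.7900
Total = 995597.9300
Percentage = 95260.7900 / 995597.9300 * 100 = 9.5682

9.5682%


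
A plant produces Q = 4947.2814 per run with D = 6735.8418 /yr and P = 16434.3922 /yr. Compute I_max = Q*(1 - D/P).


D/P = 0.4099
1 - D/P = 0.5901
I_max = 4947.2814 * 0.5901 = 2919.5761

2919.5761 units


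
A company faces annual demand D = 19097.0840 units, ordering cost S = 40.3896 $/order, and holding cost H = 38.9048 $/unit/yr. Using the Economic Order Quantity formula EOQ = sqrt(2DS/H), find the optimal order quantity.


2*D*S = 2 * 19097.0840 * 40.3896 = 1542647.1679
2*D*S/H = 39651.8468
EOQ = sqrt(39651.8468) = 199.1277

199.1277 units


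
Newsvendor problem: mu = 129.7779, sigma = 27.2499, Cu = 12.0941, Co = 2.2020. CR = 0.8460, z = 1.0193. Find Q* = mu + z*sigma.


CR = Cu/(Cu+Co) = 12.0941/(12.0941+2.2020) = 0.8460
z = 1.0193
Q* = 129.7779 + 1.0193 * 27.2499 = 157.5537

157.5537 units


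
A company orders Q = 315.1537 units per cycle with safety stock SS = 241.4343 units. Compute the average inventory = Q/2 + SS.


Q/2 = 157.5769
Avg = 157.5769 + 241.4343 = 399.0112

399.0112 units


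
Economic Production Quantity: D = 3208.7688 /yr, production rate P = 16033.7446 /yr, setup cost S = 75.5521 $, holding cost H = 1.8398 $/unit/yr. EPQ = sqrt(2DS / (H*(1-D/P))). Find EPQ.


1 - D/P = 1 - 0.2001 = 0.7999
H*(1-D/P) = 1.4716
2DS = 484858.4425
EPQ = sqrt(329475.2186) = 573.9993

573.9993 units


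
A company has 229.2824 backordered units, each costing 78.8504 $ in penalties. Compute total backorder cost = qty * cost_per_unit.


Total = 229.2824 * 78.8504 = 18079.0090

18079.0090 $


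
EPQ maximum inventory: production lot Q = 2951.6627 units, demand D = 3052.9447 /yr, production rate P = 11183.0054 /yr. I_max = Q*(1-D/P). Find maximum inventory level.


D/P = 0.2730
1 - D/P = 0.7270
I_max = 2951.6627 * 0.7270 = 2145.8629

2145.8629 units


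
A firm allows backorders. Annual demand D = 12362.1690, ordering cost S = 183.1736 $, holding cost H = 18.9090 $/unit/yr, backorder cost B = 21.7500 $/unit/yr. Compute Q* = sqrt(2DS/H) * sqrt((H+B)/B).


sqrt(2DS/H) = 489.3950
sqrt((H+B)/B) = 1.3673
Q* = 489.3950 * 1.3673 = 669.1265

669.1265 units


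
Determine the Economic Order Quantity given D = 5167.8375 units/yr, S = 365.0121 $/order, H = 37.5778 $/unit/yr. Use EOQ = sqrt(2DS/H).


2*D*S = 2 * 5167.8375 * 365.0121 = 3772646.4367
2*D*S/H = 100395.6175
EOQ = sqrt(100395.6175) = 316.8527

316.8527 units


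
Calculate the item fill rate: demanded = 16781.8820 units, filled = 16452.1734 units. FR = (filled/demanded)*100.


FR = 16452.1734 / 16781.8820 * 100 = 98.0353

98.0353%


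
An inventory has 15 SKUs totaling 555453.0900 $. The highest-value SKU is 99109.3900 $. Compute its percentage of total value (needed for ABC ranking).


Top item = 99109.3900
Total = 555453.0900
Percentage = 99109.3900 / 555453.0900 * 100 = 17.8430

17.8430%


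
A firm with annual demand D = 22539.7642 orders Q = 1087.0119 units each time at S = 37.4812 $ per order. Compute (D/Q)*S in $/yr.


Number of orders = D/Q = 20.7355
Cost = 20.7355 * 37.4812 = 777.1924

777.1924 $/yr


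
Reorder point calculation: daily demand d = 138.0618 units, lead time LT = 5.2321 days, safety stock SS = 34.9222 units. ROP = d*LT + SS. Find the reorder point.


d*LT = 138.0618 * 5.2321 = 722.3531
ROP = 722.3531 + 34.9222 = 757.2753

757.2753 units


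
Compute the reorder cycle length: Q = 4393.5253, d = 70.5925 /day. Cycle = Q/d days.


Cycle = 4393.5253 / 70.5925 = 62.2378

62.2378 days


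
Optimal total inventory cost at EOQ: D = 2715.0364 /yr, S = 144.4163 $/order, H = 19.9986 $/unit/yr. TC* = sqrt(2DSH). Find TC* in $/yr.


2*D*S*H = 15682722.5827
TC* = sqrt(15682722.5827) = 3960.1417

3960.1417 $/yr


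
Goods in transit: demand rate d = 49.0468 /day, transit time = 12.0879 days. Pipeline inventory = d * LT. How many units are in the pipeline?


Pipeline = 49.0468 * 12.0879 = 592.8728

592.8728 units


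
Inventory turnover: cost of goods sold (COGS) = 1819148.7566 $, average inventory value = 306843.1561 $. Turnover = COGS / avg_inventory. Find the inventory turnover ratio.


Turnover = 1819148.7566 / 306843.1561 = 5.9286

5.9286


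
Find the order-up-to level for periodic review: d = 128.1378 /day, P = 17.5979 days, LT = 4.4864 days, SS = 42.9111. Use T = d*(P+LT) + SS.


P + LT = 22.0843
d*(P+LT) = 128.1378 * 22.0843 = 2829.8336
T = 2829.8336 + 42.9111 = 2872.7447

2872.7447 units


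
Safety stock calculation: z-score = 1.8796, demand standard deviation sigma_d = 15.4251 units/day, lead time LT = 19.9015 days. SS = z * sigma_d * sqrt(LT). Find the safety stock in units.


sqrt(LT) = sqrt(19.9015) = 4.4611
SS = 1.8796 * 15.4251 * 4.4611 = 129.3410

129.3410 units


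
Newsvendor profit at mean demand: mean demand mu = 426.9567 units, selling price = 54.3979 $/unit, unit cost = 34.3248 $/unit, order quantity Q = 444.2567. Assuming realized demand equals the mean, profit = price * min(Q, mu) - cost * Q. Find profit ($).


Sales at mu = min(444.2567, 426.9567) = 426.9567
Revenue = 54.3979 * 426.9567 = 23225.5479
Total cost = 34.3248 * 444.2567 = 15249.0224
Profit = 23225.5479 - 15249.0224 = 7976.5255

7976.5255 $


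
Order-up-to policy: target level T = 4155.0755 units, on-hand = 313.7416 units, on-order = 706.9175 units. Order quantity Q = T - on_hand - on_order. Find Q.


Inventory position = OH + OO = 313.7416 + 706.9175 = 1020.6591
Q = 4155.0755 - 1020.6591 = 3134.4164

3134.4164 units


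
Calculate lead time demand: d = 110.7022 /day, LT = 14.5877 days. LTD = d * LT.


LTD = 110.7022 * 14.5877 = 1614.8905

1614.8905 units


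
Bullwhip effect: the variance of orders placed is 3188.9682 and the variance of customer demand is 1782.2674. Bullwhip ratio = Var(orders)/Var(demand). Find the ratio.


BW = 3188.9682 / 1782.2674 = 1.7893

1.7893


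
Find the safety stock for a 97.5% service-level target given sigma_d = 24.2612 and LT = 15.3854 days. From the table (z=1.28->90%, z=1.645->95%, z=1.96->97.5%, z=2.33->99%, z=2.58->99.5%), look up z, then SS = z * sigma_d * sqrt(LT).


From the table, SL = 97.5% corresponds to z = 1.96
sqrt(LT) = sqrt(15.3854) = 3.9224
SS = 1.96 * 24.2612 * 3.9224 = 186.5189

186.5189 units


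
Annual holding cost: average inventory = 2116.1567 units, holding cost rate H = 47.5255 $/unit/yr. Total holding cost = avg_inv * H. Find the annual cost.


Cost = 2116.1567 * 47.5255 = 100571.4052

100571.4052 $/yr


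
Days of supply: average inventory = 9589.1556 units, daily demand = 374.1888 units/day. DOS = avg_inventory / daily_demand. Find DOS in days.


DOS = 9589.1556 / 374.1888 = 25.6265

25.6265 days


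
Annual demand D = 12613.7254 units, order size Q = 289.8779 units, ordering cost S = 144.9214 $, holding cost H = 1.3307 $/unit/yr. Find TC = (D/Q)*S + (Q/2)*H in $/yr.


Ordering cost = D*S/Q = 6306.0990
Holding cost = Q*H/2 = 192.8703
TC = 6306.0990 + 192.8703 = 6498.9693

6498.9693 $/yr


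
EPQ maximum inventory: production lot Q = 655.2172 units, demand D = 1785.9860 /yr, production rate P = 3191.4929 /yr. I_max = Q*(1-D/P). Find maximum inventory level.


D/P = 0.5596
1 - D/P = 0.4404
I_max = 655.2172 * 0.4404 = 288.5522

288.5522 units


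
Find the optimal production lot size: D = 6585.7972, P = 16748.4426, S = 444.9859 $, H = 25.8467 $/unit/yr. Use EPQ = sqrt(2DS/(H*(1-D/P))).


1 - D/P = 1 - 0.3932 = 0.6068
H*(1-D/P) = 15.6833
2DS = 5861173.7885
EPQ = sqrt(373720.7000) = 611.3270

611.3270 units


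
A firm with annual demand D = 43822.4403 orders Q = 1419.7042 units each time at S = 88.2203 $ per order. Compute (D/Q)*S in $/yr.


Number of orders = D/Q = 30.8673
Cost = 30.8673 * 88.2203 = 2723.1228

2723.1228 $/yr


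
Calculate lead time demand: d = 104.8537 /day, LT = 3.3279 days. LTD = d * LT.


LTD = 104.8537 * 3.3279 = 348.9426

348.9426 units


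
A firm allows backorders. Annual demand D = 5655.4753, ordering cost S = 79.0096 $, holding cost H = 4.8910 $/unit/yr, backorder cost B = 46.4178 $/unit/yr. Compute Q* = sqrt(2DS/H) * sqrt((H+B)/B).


sqrt(2DS/H) = 427.4552
sqrt((H+B)/B) = 1.0514
Q* = 427.4552 * 1.0514 = 449.4116

449.4116 units


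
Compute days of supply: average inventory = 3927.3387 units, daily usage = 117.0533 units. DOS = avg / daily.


DOS = 3927.3387 / 117.0533 = 33.5517

33.5517 days


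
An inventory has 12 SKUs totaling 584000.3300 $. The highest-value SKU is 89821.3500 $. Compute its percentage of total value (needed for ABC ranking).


Top item = 89821.3500
Total = 584000.3300
Percentage = 89821.3500 / 584000.3300 * 100 = 15.3804

15.3804%


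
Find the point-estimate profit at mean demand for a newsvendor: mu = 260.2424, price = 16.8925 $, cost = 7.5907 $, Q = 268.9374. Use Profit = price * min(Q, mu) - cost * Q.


Sales at mu = min(268.9374, 260.2424) = 260.2424
Revenue = 16.8925 * 260.2424 = 4396.1447
Total cost = 7.5907 * 268.9374 = 2041.4231
Profit = 4396.1447 - 2041.4231 = 2354.7216

2354.7216 $


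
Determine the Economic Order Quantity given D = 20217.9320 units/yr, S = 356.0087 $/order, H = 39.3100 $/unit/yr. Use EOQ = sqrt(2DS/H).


2*D*S = 2 * 20217.9320 * 356.0087 = 14395519.3760
2*D*S/H = 366205.0210
EOQ = sqrt(366205.0210) = 605.1488

605.1488 units


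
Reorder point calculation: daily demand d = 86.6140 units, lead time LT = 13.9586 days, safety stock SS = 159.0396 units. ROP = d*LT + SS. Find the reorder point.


d*LT = 86.6140 * 13.9586 = 1209.0102
ROP = 1209.0102 + 159.0396 = 1368.0498

1368.0498 units


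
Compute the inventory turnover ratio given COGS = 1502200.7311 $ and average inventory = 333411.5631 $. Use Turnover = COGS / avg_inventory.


Turnover = 1502200.7311 / 333411.5631 = 4.5055

4.5055


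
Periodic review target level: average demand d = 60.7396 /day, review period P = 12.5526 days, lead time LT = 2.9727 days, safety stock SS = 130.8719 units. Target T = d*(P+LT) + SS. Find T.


P + LT = 15.5253
d*(P+LT) = 60.7396 * 15.5253 = 943.0005
T = 943.0005 + 130.8719 = 1073.8724

1073.8724 units


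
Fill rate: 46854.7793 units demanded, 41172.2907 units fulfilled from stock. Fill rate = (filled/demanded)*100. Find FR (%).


FR = 41172.2907 / 46854.7793 * 100 = 87.8721

87.8721%


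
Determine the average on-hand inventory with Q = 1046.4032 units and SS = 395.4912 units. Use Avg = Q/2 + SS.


Q/2 = 523.2016
Avg = 523.2016 + 395.4912 = 918.6928

918.6928 units


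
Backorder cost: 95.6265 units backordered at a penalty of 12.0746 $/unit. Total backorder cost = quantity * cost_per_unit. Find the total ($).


Total = 95.6265 * 12.0746 = 1154.6517

1154.6517 $


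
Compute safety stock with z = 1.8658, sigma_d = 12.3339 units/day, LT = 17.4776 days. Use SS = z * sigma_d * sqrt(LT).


sqrt(LT) = sqrt(17.4776) = 4.1806
SS = 1.8658 * 12.3339 * 4.1806 = 96.2069

96.2069 units


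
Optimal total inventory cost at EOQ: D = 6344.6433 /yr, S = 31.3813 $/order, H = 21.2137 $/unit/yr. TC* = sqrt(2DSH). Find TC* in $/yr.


2*D*S*H = 8447429.1895
TC* = sqrt(8447429.1895) = 2906.4461

2906.4461 $/yr


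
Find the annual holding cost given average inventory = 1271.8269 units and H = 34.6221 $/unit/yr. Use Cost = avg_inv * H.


Cost = 1271.8269 * 34.6221 = 44033.3181

44033.3181 $/yr


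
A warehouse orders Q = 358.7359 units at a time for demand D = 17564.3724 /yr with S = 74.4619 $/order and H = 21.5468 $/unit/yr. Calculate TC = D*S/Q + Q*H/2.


Ordering cost = D*S/Q = 3645.7922
Holding cost = Q*H/2 = 3864.8053
TC = 3645.7922 + 3864.8053 = 7510.5975

7510.5975 $/yr


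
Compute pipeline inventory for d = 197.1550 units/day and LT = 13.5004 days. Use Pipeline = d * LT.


Pipeline = 197.1550 * 13.5004 = 2661.6714

2661.6714 units


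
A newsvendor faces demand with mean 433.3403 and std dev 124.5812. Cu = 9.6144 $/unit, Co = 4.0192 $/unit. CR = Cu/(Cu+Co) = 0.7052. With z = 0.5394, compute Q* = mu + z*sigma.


CR = Cu/(Cu+Co) = 9.6144/(9.6144+4.0192) = 0.7052
z = 0.5394
Q* = 433.3403 + 0.5394 * 124.5812 = 500.5394

500.5394 units


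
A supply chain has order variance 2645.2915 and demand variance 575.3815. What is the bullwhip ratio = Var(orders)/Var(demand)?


BW = 2645.2915 / 575.3815 = 4.5975

4.5975


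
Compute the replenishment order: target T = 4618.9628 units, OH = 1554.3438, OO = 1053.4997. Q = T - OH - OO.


Inventory position = OH + OO = 1554.3438 + 1053.4997 = 2607.8435
Q = 4618.9628 - 2607.8435 = 2011.1193

2011.1193 units


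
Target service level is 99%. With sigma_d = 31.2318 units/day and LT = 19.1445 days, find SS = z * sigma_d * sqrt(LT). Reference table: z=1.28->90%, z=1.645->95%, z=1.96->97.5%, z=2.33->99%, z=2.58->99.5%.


From the table, SL = 99% corresponds to z = 2.33
sqrt(LT) = sqrt(19.1445) = 4.3754
SS = 2.33 * 31.2318 * 4.3754 = 318.4014

318.4014 units


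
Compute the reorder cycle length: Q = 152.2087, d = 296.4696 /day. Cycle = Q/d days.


Cycle = 152.2087 / 296.4696 = 0.5134

0.5134 days


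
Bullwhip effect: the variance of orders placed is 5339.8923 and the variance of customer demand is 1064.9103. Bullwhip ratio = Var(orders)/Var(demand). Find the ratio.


BW = 5339.8923 / 1064.9103 = 5.0144

5.0144


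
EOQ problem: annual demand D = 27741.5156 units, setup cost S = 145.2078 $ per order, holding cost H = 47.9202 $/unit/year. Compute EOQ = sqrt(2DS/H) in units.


2*D*S = 2 * 27741.5156 * 145.2078 = 8056568.8979
2*D*S/H = 168124.6927
EOQ = sqrt(168124.6927) = 410.0301

410.0301 units


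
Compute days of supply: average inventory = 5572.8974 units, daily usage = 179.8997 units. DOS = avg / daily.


DOS = 5572.8974 / 179.8997 = 30.9778

30.9778 days


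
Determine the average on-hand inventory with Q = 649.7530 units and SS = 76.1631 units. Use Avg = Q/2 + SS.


Q/2 = 324.8765
Avg = 324.8765 + 76.1631 = 401.0396

401.0396 units


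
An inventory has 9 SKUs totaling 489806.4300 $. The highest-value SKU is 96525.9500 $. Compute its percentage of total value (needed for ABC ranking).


Top item = 96525.9500
Total = 489806.4300
Percentage = 96525.9500 / 489806.4300 * 100 = 19.7070

19.7070%


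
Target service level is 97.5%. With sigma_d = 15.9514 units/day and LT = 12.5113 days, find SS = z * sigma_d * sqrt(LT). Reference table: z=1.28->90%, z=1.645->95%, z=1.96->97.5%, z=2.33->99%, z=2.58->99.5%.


From the table, SL = 97.5% corresponds to z = 1.96
sqrt(LT) = sqrt(12.5113) = 3.5371
SS = 1.96 * 15.9514 * 3.5371 = 110.5875

110.5875 units


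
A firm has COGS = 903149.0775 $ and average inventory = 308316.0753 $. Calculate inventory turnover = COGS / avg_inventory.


Turnover = 903149.0775 / 308316.0753 = 2.9293

2.9293


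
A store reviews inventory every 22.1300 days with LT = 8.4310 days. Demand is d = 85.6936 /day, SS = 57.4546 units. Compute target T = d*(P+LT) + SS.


P + LT = 30.5610
d*(P+LT) = 85.6936 * 30.5610 = 2618.8821
T = 2618.8821 + 57.4546 = 2676.3367

2676.3367 units


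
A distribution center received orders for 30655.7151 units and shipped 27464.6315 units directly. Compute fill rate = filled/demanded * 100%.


FR = 27464.6315 / 30655.7151 * 100 = 89.5906

89.5906%


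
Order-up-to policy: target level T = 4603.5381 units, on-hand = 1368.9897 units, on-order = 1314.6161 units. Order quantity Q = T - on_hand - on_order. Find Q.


Inventory position = OH + OO = 1368.9897 + 1314.6161 = 2683.6058
Q = 4603.5381 - 2683.6058 = 1919.9323

1919.9323 units


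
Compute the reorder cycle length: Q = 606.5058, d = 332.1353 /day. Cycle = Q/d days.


Cycle = 606.5058 / 332.1353 = 1.8261

1.8261 days


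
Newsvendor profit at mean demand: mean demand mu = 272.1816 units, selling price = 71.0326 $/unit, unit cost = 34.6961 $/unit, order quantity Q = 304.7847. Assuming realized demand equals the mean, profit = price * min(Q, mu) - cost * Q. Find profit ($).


Sales at mu = min(304.7847, 272.1816) = 272.1816
Revenue = 71.0326 * 272.1816 = 19333.7667
Total cost = 34.6961 * 304.7847 = 10574.8404
Profit = 19333.7667 - 10574.8404 = 8758.9263

8758.9263 $


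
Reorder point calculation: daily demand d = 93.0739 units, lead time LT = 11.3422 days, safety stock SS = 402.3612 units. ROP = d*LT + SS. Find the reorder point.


d*LT = 93.0739 * 11.3422 = 1055.6628
ROP = 1055.6628 + 402.3612 = 1458.0240

1458.0240 units


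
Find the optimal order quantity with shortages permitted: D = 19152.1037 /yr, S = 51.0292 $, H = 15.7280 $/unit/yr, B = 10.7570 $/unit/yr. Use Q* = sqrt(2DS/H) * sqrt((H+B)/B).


sqrt(2DS/H) = 352.5298
sqrt((H+B)/B) = 1.5691
Q* = 352.5298 * 1.5691 = 553.1594

553.1594 units


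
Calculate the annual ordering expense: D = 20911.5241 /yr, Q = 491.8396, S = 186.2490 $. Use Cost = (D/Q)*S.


Number of orders = D/Q = 42.5170
Cost = 42.5170 * 186.2490 = 7918.7411

7918.7411 $/yr


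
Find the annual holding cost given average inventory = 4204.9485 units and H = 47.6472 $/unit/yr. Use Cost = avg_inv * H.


Cost = 4204.9485 * 47.6472 = 200354.0222

200354.0222 $/yr


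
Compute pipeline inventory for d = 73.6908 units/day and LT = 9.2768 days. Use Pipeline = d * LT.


Pipeline = 73.6908 * 9.2768 = 683.6148

683.6148 units


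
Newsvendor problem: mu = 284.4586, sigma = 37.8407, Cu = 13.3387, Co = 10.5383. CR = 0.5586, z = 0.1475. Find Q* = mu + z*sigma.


CR = Cu/(Cu+Co) = 13.3387/(13.3387+10.5383) = 0.5586
z = 0.1475
Q* = 284.4586 + 0.1475 * 37.8407 = 290.0401

290.0401 units


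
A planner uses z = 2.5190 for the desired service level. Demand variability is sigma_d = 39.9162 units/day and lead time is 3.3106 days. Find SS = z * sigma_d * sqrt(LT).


sqrt(LT) = sqrt(3.3106) = 1.8195
SS = 2.5190 * 39.9162 * 1.8195 = 182.9493

182.9493 units


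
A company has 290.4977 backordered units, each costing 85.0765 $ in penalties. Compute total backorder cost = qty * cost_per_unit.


Total = 290.4977 * 85.0765 = 24714.5276

24714.5276 $


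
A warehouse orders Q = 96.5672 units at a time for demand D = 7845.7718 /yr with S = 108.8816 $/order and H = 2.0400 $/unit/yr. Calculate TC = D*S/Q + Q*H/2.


Ordering cost = D*S/Q = 8846.2769
Holding cost = Q*H/2 = 98.4985
TC = 8846.2769 + 98.4985 = 8944.7754

8944.7754 $/yr


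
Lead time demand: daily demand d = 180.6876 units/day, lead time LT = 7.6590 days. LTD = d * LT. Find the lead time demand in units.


LTD = 180.6876 * 7.6590 = 1383.8863

1383.8863 units


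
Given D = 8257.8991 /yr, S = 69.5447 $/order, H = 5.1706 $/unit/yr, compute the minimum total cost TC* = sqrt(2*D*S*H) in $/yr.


2*D*S*H = 5938879.9664
TC* = sqrt(5938879.9664) = 2436.9817

2436.9817 $/yr


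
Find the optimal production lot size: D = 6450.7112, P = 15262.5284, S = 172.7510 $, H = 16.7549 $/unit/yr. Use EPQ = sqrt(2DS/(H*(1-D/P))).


1 - D/P = 1 - 0.4227 = 0.5773
H*(1-D/P) = 9.6734
2DS = 2228733.6210
EPQ = sqrt(230397.2708) = 479.9972

479.9972 units


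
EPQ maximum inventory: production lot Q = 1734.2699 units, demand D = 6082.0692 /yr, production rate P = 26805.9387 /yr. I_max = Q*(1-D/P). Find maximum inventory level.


D/P = 0.2269
1 - D/P = 0.7731
I_max = 1734.2699 * 0.7731 = 1340.7769

1340.7769 units


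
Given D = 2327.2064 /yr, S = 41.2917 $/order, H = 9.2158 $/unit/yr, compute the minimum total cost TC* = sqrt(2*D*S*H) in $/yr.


2*D*S*H = 1771171.8567
TC* = sqrt(1771171.8567) = 1330.8538

1330.8538 $/yr


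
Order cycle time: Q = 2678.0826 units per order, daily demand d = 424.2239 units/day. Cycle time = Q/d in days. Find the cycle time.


Cycle = 2678.0826 / 424.2239 = 6.3129

6.3129 days


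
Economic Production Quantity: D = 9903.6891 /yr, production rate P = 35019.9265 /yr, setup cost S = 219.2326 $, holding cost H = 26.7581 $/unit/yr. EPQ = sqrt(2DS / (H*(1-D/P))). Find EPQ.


1 - D/P = 1 - 0.2828 = 0.7172
H*(1-D/P) = 19.1909
2DS = 4342423.0220
EPQ = sqrt(226275.4863) = 475.6842

475.6842 units


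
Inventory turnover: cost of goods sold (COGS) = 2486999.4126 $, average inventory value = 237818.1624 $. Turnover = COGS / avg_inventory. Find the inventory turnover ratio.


Turnover = 2486999.4126 / 237818.1624 = 10.4576

10.4576


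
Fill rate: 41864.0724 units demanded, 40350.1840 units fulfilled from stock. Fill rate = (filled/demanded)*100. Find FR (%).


FR = 40350.1840 / 41864.0724 * 100 = 96.3838

96.3838%


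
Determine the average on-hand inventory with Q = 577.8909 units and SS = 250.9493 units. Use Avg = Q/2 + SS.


Q/2 = 288.9454
Avg = 288.9454 + 250.9493 = 539.8947

539.8947 units


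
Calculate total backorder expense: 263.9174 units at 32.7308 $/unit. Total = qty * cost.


Total = 263.9174 * 32.7308 = 8638.2276

8638.2276 $


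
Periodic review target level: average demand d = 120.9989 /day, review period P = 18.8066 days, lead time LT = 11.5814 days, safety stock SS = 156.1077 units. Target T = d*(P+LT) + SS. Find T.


P + LT = 30.3880
d*(P+LT) = 120.9989 * 30.3880 = 3676.9146
T = 3676.9146 + 156.1077 = 3833.0223

3833.0223 units


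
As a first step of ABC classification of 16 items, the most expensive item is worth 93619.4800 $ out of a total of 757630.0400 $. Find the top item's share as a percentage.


Top item = 93619.4800
Total = 757630.0400
Percentage = 93619.4800 / 757630.0400 * 100 = 12.3569

12.3569%


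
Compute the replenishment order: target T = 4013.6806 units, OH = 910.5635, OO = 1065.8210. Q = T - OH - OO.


Inventory position = OH + OO = 910.5635 + 1065.8210 = 1976.3845
Q = 4013.6806 - 1976.3845 = 2037.2961

2037.2961 units


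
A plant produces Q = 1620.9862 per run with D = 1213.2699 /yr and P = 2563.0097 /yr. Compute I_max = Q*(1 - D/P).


D/P = 0.4734
1 - D/P = 0.5266
I_max = 1620.9862 * 0.5266 = 853.6486

853.6486 units


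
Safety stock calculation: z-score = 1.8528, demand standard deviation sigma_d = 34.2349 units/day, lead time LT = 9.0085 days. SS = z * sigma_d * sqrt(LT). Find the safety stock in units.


sqrt(LT) = sqrt(9.0085) = 3.0014
SS = 1.8528 * 34.2349 * 3.0014 = 190.3811

190.3811 units


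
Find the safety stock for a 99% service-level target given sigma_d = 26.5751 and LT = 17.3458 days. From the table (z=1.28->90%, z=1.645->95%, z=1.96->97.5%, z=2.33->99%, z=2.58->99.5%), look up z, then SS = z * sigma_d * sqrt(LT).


From the table, SL = 99% corresponds to z = 2.33
sqrt(LT) = sqrt(17.3458) = 4.1648
SS = 2.33 * 26.5751 * 4.1648 = 257.8861

257.8861 units


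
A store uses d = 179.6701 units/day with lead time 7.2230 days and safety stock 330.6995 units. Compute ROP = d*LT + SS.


d*LT = 179.6701 * 7.2230 = 1297.7571
ROP = 1297.7571 + 330.6995 = 1628.4566

1628.4566 units


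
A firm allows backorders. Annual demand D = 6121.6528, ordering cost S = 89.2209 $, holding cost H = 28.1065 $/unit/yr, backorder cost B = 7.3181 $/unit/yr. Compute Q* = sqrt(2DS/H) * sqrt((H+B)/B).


sqrt(2DS/H) = 197.1420
sqrt((H+B)/B) = 2.2002
Q* = 197.1420 * 2.2002 = 433.7431

433.7431 units


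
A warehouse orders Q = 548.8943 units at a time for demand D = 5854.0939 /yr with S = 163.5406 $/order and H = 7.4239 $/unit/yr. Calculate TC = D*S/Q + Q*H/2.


Ordering cost = D*S/Q = 1744.2011
Holding cost = Q*H/2 = 2037.4682
TC = 1744.2011 + 2037.4682 = 3781.6693

3781.6693 $/yr


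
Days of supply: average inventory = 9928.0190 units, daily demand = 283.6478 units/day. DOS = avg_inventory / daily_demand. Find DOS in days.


DOS = 9928.0190 / 283.6478 = 35.0012

35.0012 days


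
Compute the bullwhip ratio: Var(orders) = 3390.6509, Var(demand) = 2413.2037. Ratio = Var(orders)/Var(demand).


BW = 3390.6509 / 2413.2037 = 1.4050

1.4050


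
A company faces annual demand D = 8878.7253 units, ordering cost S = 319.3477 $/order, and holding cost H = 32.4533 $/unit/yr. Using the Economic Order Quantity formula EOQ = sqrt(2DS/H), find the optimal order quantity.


2*D*S = 2 * 8878.7253 * 319.3477 = 5670801.0070
2*D*S/H = 174737.2688
EOQ = sqrt(174737.2688) = 418.0159

418.0159 units


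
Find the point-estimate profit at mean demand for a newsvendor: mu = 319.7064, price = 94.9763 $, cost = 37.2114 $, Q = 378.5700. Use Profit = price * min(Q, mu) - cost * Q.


Sales at mu = min(378.5700, 319.7064) = 319.7064
Revenue = 94.9763 * 319.7064 = 30364.5310
Total cost = 37.2114 * 378.5700 = 14087.1197
Profit = 30364.5310 - 14087.1197 = 16277.4113

16277.4113 $


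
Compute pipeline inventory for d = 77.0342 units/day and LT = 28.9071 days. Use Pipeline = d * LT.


Pipeline = 77.0342 * 28.9071 = 2226.8353

2226.8353 units


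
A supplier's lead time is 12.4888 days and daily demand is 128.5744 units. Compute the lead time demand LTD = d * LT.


LTD = 128.5744 * 12.4888 = 1605.7400

1605.7400 units


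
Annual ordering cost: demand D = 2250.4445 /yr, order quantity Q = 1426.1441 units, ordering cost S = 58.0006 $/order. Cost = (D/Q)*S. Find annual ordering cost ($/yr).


Number of orders = D/Q = 1.5780
Cost = 1.5780 * 58.0006 = 91.5245

91.5245 $/yr


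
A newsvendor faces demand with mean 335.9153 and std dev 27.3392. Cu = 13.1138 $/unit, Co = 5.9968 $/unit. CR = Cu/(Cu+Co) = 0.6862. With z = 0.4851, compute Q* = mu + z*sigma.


CR = Cu/(Cu+Co) = 13.1138/(13.1138+5.9968) = 0.6862
z = 0.4851
Q* = 335.9153 + 0.4851 * 27.3392 = 349.1775

349.1775 units


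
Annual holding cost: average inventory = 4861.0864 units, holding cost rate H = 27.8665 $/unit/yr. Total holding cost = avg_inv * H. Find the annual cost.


Cost = 4861.0864 * 27.8665 = 135461.4642

135461.4642 $/yr


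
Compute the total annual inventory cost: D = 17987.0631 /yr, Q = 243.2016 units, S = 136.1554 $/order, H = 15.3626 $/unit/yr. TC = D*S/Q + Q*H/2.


Ordering cost = D*S/Q = 10069.9822
Holding cost = Q*H/2 = 1868.1045
TC = 10069.9822 + 1868.1045 = 11938.0866

11938.0866 $/yr


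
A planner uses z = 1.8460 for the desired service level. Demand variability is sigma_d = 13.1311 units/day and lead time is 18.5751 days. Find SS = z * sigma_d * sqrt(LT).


sqrt(LT) = sqrt(18.5751) = 4.3099
SS = 1.8460 * 13.1311 * 4.3099 = 104.4716

104.4716 units


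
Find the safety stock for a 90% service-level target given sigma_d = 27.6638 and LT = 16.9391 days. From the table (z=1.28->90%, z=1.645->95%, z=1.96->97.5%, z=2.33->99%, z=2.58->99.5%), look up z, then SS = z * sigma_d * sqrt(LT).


From the table, SL = 90% corresponds to z = 1.28
sqrt(LT) = sqrt(16.9391) = 4.1157
SS = 1.28 * 27.6638 * 4.1157 = 145.7360

145.7360 units


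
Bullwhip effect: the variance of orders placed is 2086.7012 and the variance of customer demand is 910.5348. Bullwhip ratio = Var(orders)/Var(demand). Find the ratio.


BW = 2086.7012 / 910.5348 = 2.2917

2.2917


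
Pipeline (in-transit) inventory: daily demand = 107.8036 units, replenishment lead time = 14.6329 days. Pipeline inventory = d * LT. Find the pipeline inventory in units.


Pipeline = 107.8036 * 14.6329 = 1577.4793

1577.4793 units


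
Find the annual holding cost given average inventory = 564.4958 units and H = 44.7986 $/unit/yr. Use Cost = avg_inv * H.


Cost = 564.4958 * 44.7986 = 25288.6215

25288.6215 $/yr


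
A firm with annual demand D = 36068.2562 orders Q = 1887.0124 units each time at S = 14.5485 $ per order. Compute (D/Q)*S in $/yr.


Number of orders = D/Q = 19.1139
Cost = 19.1139 * 14.5485 = 278.0793

278.0793 $/yr


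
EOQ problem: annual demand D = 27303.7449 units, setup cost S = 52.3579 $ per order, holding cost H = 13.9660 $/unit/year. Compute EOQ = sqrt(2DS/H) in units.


2*D*S = 2 * 27303.7449 * 52.3579 = 2859133.4902
2*D*S/H = 204721.0003
EOQ = sqrt(204721.0003) = 452.4610

452.4610 units
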